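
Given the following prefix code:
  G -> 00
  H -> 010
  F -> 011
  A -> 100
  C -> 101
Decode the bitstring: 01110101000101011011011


Decoding step by step:
Bits 011 -> F
Bits 101 -> C
Bits 010 -> H
Bits 00 -> G
Bits 101 -> C
Bits 011 -> F
Bits 011 -> F
Bits 011 -> F


Decoded message: FCHGCFFF


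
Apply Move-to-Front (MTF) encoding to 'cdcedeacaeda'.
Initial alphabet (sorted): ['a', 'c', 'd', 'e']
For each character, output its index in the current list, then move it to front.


MTF encoding:
'c': index 1 in ['a', 'c', 'd', 'e'] -> ['c', 'a', 'd', 'e']
'd': index 2 in ['c', 'a', 'd', 'e'] -> ['d', 'c', 'a', 'e']
'c': index 1 in ['d', 'c', 'a', 'e'] -> ['c', 'd', 'a', 'e']
'e': index 3 in ['c', 'd', 'a', 'e'] -> ['e', 'c', 'd', 'a']
'd': index 2 in ['e', 'c', 'd', 'a'] -> ['d', 'e', 'c', 'a']
'e': index 1 in ['d', 'e', 'c', 'a'] -> ['e', 'd', 'c', 'a']
'a': index 3 in ['e', 'd', 'c', 'a'] -> ['a', 'e', 'd', 'c']
'c': index 3 in ['a', 'e', 'd', 'c'] -> ['c', 'a', 'e', 'd']
'a': index 1 in ['c', 'a', 'e', 'd'] -> ['a', 'c', 'e', 'd']
'e': index 2 in ['a', 'c', 'e', 'd'] -> ['e', 'a', 'c', 'd']
'd': index 3 in ['e', 'a', 'c', 'd'] -> ['d', 'e', 'a', 'c']
'a': index 2 in ['d', 'e', 'a', 'c'] -> ['a', 'd', 'e', 'c']


Output: [1, 2, 1, 3, 2, 1, 3, 3, 1, 2, 3, 2]


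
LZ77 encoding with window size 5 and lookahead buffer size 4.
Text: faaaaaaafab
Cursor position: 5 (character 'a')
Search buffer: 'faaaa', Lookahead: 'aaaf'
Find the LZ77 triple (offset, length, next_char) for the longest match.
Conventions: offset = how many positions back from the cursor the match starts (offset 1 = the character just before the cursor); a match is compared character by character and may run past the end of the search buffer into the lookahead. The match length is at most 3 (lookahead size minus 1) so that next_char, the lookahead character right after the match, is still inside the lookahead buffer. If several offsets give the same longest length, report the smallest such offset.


Try each offset into the search buffer:
  offset=1 (pos 4, char 'a'): match length 3
  offset=2 (pos 3, char 'a'): match length 3
  offset=3 (pos 2, char 'a'): match length 3
  offset=4 (pos 1, char 'a'): match length 3
  offset=5 (pos 0, char 'f'): match length 0
Longest match has length 3, found at offsets 1, 2, 3, 4; take the smallest, offset 1.
next_char = character at position 5 + 3 = 8 -> 'f'

Best match: offset=1, length=3 (matching 'aaa' starting at position 4)
LZ77 triple: (1, 3, 'f')


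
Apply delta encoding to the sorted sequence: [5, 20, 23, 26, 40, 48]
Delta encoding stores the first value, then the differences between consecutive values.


First value: 5
Deltas:
  20 - 5 = 15
  23 - 20 = 3
  26 - 23 = 3
  40 - 26 = 14
  48 - 40 = 8


Delta encoded: [5, 15, 3, 3, 14, 8]


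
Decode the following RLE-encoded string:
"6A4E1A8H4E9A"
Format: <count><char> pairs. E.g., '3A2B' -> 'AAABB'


Expanding each <count><char> pair:
  6A -> 'AAAAAA'
  4E -> 'EEEE'
  1A -> 'A'
  8H -> 'HHHHHHHH'
  4E -> 'EEEE'
  9A -> 'AAAAAAAAA'

Decoded = AAAAAAEEEEAHHHHHHHHEEEEAAAAAAAAA


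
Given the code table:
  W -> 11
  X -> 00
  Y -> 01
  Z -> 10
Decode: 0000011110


Decoding:
00 -> X
00 -> X
01 -> Y
11 -> W
10 -> Z


Result: XXYWZ


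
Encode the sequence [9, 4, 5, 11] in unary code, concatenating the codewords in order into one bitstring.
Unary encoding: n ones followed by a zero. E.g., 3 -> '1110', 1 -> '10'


Encode each number as n ones followed by a terminating 0:
  9 -> 1111111110 (10 bits)
  4 -> 11110 (5 bits)
  5 -> 111110 (6 bits)
  11 -> 111111111110 (12 bits)
Total length = 10 + 5 + 6 + 12 = 33 bits.

Unary([9, 4, 5, 11]) = 111111111011110111110111111111110 (33 bits)


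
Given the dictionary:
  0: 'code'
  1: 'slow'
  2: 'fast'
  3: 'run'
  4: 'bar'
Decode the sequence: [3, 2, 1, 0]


Look up each index in the dictionary:
  3 -> 'run'
  2 -> 'fast'
  1 -> 'slow'
  0 -> 'code'

Decoded: "run fast slow code"


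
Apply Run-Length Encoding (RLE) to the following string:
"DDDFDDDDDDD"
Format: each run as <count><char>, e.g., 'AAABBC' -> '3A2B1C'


Scanning runs left to right:
  i=0: run of 'D' x 3 -> '3D'
  i=3: run of 'F' x 1 -> '1F'
  i=4: run of 'D' x 7 -> '7D'

RLE = 3D1F7D


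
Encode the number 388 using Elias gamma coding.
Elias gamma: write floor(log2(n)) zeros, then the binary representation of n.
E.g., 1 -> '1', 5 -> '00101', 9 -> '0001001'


num_bits = floor(log2(388)) + 1 = 9
leading_zeros = num_bits - 1 = 8
binary(388) = 110000100

Elias gamma(388) = '00000000' + '110000100' = 00000000110000100 (17 bits)


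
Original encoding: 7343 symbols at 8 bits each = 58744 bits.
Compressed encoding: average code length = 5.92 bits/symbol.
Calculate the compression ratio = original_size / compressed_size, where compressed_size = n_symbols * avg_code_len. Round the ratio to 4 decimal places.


original_size = n_symbols * orig_bits = 7343 * 8 = 58744 bits
compressed_size = n_symbols * avg_code_len = 7343 * 5.92 = 43470.56 bits
ratio = original_size / compressed_size = 58744 / 43470.56 = 1.3514

Compression ratio = 1.3514


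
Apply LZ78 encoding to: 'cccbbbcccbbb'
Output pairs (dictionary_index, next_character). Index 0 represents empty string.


LZ78 encoding steps:
Dictionary: {0: ''}
Step 1: w='' (idx 0), next='c' -> output (0, 'c'), add 'c' as idx 1
Step 2: w='c' (idx 1), next='c' -> output (1, 'c'), add 'cc' as idx 2
Step 3: w='' (idx 0), next='b' -> output (0, 'b'), add 'b' as idx 3
Step 4: w='b' (idx 3), next='b' -> output (3, 'b'), add 'bb' as idx 4
Step 5: w='cc' (idx 2), next='c' -> output (2, 'c'), add 'ccc' as idx 5
Step 6: w='bb' (idx 4), next='b' -> output (4, 'b'), add 'bbb' as idx 6


Encoded: [(0, 'c'), (1, 'c'), (0, 'b'), (3, 'b'), (2, 'c'), (4, 'b')]


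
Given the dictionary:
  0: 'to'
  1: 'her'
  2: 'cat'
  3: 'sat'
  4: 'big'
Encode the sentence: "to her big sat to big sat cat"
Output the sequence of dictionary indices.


Look up each word in the dictionary:
  'to' -> 0
  'her' -> 1
  'big' -> 4
  'sat' -> 3
  'to' -> 0
  'big' -> 4
  'sat' -> 3
  'cat' -> 2

Encoded: [0, 1, 4, 3, 0, 4, 3, 2]


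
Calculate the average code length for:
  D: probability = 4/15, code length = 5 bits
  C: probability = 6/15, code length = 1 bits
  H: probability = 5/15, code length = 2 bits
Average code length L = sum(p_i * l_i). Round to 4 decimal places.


Weighted contributions p_i * l_i:
  D: (4/15) * 5 = 20/15
  C: (6/15) * 1 = 6/15
  H: (5/15) * 2 = 10/15
Sum = (20 + 6 + 10)/15 = 36/15

L = 36/15 = 2.4000 bits/symbol


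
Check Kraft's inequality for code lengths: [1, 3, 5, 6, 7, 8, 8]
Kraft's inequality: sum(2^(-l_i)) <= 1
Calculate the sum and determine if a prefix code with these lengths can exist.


Sum = 2^(-1) + 2^(-3) + 2^(-5) + 2^(-6) + 2^(-7) + 2^(-8) + 2^(-8)
    = 0.5 + 0.125 + 0.03125 + 0.015625 + 0.0078125 + 0.00390625 + 0.00390625
    = 176/256 = 0.6875
Since 0.6875 <= 1, Kraft's inequality IS satisfied.
A prefix code with these lengths CAN exist.

Kraft sum = 0.6875. Satisfied.


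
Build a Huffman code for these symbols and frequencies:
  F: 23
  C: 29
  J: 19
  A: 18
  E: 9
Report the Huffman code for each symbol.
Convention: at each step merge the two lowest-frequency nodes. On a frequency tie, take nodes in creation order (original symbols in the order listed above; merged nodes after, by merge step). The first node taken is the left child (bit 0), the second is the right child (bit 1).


Huffman tree construction:
Step 1: Merge E(9) + A(18) = 27
Step 2: Merge J(19) + F(23) = 42
Step 3: Merge (E+A)(27) + C(29) = 56
Step 4: Merge (J+F)(42) + ((E+A)+C)(56) = 98
Read each symbol's code off the tree from the root (left child = 0, right child = 1).

Codes:
  F: 01 (length 2)
  C: 11 (length 2)
  J: 00 (length 2)
  A: 101 (length 3)
  E: 100 (length 3)
Average code length: 223/98 = 2.2755 bits/symbol


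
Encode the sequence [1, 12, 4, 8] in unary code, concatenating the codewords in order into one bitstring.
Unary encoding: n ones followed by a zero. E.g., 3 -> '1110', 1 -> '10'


Encode each number as n ones followed by a terminating 0:
  1 -> 10 (2 bits)
  12 -> 1111111111110 (13 bits)
  4 -> 11110 (5 bits)
  8 -> 111111110 (9 bits)
Total length = 2 + 13 + 5 + 9 = 29 bits.

Unary([1, 12, 4, 8]) = 10111111111111011110111111110 (29 bits)


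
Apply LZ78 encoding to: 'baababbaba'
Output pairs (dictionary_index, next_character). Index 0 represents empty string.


LZ78 encoding steps:
Dictionary: {0: ''}
Step 1: w='' (idx 0), next='b' -> output (0, 'b'), add 'b' as idx 1
Step 2: w='' (idx 0), next='a' -> output (0, 'a'), add 'a' as idx 2
Step 3: w='a' (idx 2), next='b' -> output (2, 'b'), add 'ab' as idx 3
Step 4: w='ab' (idx 3), next='b' -> output (3, 'b'), add 'abb' as idx 4
Step 5: w='ab' (idx 3), next='a' -> output (3, 'a'), add 'aba' as idx 5


Encoded: [(0, 'b'), (0, 'a'), (2, 'b'), (3, 'b'), (3, 'a')]


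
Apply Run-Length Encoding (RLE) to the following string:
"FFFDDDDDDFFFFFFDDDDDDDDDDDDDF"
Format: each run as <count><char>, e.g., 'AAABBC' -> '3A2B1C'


Scanning runs left to right:
  i=0: run of 'F' x 3 -> '3F'
  i=3: run of 'D' x 6 -> '6D'
  i=9: run of 'F' x 6 -> '6F'
  i=15: run of 'D' x 13 -> '13D'
  i=28: run of 'F' x 1 -> '1F'

RLE = 3F6D6F13D1F


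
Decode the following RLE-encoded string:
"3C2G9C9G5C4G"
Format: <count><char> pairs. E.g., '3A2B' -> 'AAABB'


Expanding each <count><char> pair:
  3C -> 'CCC'
  2G -> 'GG'
  9C -> 'CCCCCCCCC'
  9G -> 'GGGGGGGGG'
  5C -> 'CCCCC'
  4G -> 'GGGG'

Decoded = CCCGGCCCCCCCCCGGGGGGGGGCCCCCGGGG


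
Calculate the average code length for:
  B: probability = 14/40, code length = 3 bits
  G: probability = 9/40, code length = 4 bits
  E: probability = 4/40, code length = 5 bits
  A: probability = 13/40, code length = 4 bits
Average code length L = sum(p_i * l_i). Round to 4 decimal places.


Weighted contributions p_i * l_i:
  B: (14/40) * 3 = 42/40
  G: (9/40) * 4 = 36/40
  E: (4/40) * 5 = 20/40
  A: (13/40) * 4 = 52/40
Sum = (42 + 36 + 20 + 52)/40 = 150/40

L = 150/40 = 3.7500 bits/symbol


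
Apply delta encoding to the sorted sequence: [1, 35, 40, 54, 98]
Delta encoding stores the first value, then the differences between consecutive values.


First value: 1
Deltas:
  35 - 1 = 34
  40 - 35 = 5
  54 - 40 = 14
  98 - 54 = 44


Delta encoded: [1, 34, 5, 14, 44]


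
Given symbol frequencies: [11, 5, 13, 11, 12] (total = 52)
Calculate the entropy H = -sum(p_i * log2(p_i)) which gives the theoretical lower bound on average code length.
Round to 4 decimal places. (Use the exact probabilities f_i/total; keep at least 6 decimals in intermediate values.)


Per-symbol terms -p_i * log2(p_i) with p_i = f_i/52:
  p = 11/52 = 0.211538: log2(p) = -2.241008, -p*log2(p) = 0.474059
  p = 5/52 = 0.096154: log2(p) = -3.378512, -p*log2(p) = 0.324857
  p = 13/52 = 0.250000: log2(p) = -2.000000, -p*log2(p) = 0.500000
  p = 11/52 = 0.211538: log2(p) = -2.241008, -p*log2(p) = 0.474059
  p = 12/52 = 0.230769: log2(p) = -2.115477, -p*log2(p) = 0.488187
H = 0.474059 + 0.324857 + 0.500000 + 0.474059 + 0.488187 = 2.261162

H = 2.2612 bits/symbol


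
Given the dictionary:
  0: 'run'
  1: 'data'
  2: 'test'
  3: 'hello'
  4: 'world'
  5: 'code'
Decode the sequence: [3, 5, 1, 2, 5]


Look up each index in the dictionary:
  3 -> 'hello'
  5 -> 'code'
  1 -> 'data'
  2 -> 'test'
  5 -> 'code'

Decoded: "hello code data test code"


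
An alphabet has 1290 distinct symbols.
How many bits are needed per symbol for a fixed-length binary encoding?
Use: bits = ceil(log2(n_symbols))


log2(1290) = 10.3332
Bracket: 2^10 = 1024 < 1290 <= 2^11 = 2048
So ceil(log2(1290)) = 11

bits = ceil(log2(1290)) = ceil(10.3332) = 11 bits


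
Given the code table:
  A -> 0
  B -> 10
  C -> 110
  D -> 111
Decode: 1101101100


Decoding:
110 -> C
110 -> C
110 -> C
0 -> A


Result: CCCA


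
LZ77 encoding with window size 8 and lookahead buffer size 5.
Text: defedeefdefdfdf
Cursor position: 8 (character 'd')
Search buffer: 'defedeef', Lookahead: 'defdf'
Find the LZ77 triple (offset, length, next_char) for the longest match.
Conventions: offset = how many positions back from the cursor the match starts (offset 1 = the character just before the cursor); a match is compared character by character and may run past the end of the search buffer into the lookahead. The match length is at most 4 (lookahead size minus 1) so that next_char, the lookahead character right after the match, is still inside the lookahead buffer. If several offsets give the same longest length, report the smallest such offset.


Try each offset into the search buffer:
  offset=1 (pos 7, char 'f'): match length 0
  offset=2 (pos 6, char 'e'): match length 0
  offset=3 (pos 5, char 'e'): match length 0
  offset=4 (pos 4, char 'd'): match length 2
  offset=5 (pos 3, char 'e'): match length 0
  offset=6 (pos 2, char 'f'): match length 0
  offset=7 (pos 1, char 'e'): match length 0
  offset=8 (pos 0, char 'd'): match length 3
Longest match has length 3 at offset 8.
next_char = character at position 8 + 3 = 11 -> 'd'

Best match: offset=8, length=3 (matching 'def' starting at position 0)
LZ77 triple: (8, 3, 'd')


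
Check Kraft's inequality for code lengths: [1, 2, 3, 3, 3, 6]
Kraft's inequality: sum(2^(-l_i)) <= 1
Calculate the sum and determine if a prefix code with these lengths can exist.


Sum = 2^(-1) + 2^(-2) + 2^(-3) + 2^(-3) + 2^(-3) + 2^(-6)
    = 0.5 + 0.25 + 0.125 + 0.125 + 0.125 + 0.015625
    = 73/64 = 1.140625
Since 1.140625 > 1, Kraft's inequality is NOT satisfied.
A prefix code with these lengths CANNOT exist.

Kraft sum = 1.140625. Not satisfied.


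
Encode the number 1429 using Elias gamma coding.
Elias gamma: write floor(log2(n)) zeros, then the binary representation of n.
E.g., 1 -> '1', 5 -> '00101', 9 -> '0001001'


num_bits = floor(log2(1429)) + 1 = 11
leading_zeros = num_bits - 1 = 10
binary(1429) = 10110010101

Elias gamma(1429) = '0000000000' + '10110010101' = 000000000010110010101 (21 bits)


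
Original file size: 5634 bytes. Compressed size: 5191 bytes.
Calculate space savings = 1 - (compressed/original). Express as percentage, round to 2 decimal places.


ratio = compressed/original = 5191/5634 = 0.92137
savings = 1 - ratio = 1 - 0.92137 = 0.07863
as a percentage: 0.07863 * 100 = 7.86%

Space savings = 1 - 5191/5634 = 7.86%


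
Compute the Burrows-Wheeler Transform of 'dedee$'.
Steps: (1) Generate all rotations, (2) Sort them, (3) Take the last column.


Rotations (sorted):
  0: $dedee -> last char: e
  1: dedee$ -> last char: $
  2: dee$de -> last char: e
  3: e$dede -> last char: e
  4: edee$d -> last char: d
  5: ee$ded -> last char: d


BWT = e$eedd


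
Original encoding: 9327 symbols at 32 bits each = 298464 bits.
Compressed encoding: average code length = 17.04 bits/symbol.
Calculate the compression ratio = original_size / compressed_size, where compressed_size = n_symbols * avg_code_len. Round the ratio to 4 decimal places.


original_size = n_symbols * orig_bits = 9327 * 32 = 298464 bits
compressed_size = n_symbols * avg_code_len = 9327 * 17.04 = 158932.08 bits
ratio = original_size / compressed_size = 298464 / 158932.08 = 1.8779

Compression ratio = 1.8779


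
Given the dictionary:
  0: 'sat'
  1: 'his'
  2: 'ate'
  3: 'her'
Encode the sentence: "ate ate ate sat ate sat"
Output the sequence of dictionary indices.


Look up each word in the dictionary:
  'ate' -> 2
  'ate' -> 2
  'ate' -> 2
  'sat' -> 0
  'ate' -> 2
  'sat' -> 0

Encoded: [2, 2, 2, 0, 2, 0]


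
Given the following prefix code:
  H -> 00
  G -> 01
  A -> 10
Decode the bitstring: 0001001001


Decoding step by step:
Bits 00 -> H
Bits 01 -> G
Bits 00 -> H
Bits 10 -> A
Bits 01 -> G


Decoded message: HGHAG


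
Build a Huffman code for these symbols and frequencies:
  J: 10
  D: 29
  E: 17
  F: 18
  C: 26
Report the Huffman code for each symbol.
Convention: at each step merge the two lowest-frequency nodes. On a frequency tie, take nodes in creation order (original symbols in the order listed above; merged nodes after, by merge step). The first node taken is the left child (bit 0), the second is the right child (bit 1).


Huffman tree construction:
Step 1: Merge J(10) + E(17) = 27
Step 2: Merge F(18) + C(26) = 44
Step 3: Merge (J+E)(27) + D(29) = 56
Step 4: Merge (F+C)(44) + ((J+E)+D)(56) = 100
Read each symbol's code off the tree from the root (left child = 0, right child = 1).

Codes:
  J: 100 (length 3)
  D: 11 (length 2)
  E: 101 (length 3)
  F: 00 (length 2)
  C: 01 (length 2)
Average code length: 227/100 = 2.2700 bits/symbol


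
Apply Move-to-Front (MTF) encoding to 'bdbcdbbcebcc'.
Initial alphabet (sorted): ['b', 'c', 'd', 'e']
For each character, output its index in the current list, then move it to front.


MTF encoding:
'b': index 0 in ['b', 'c', 'd', 'e'] -> ['b', 'c', 'd', 'e']
'd': index 2 in ['b', 'c', 'd', 'e'] -> ['d', 'b', 'c', 'e']
'b': index 1 in ['d', 'b', 'c', 'e'] -> ['b', 'd', 'c', 'e']
'c': index 2 in ['b', 'd', 'c', 'e'] -> ['c', 'b', 'd', 'e']
'd': index 2 in ['c', 'b', 'd', 'e'] -> ['d', 'c', 'b', 'e']
'b': index 2 in ['d', 'c', 'b', 'e'] -> ['b', 'd', 'c', 'e']
'b': index 0 in ['b', 'd', 'c', 'e'] -> ['b', 'd', 'c', 'e']
'c': index 2 in ['b', 'd', 'c', 'e'] -> ['c', 'b', 'd', 'e']
'e': index 3 in ['c', 'b', 'd', 'e'] -> ['e', 'c', 'b', 'd']
'b': index 2 in ['e', 'c', 'b', 'd'] -> ['b', 'e', 'c', 'd']
'c': index 2 in ['b', 'e', 'c', 'd'] -> ['c', 'b', 'e', 'd']
'c': index 0 in ['c', 'b', 'e', 'd'] -> ['c', 'b', 'e', 'd']


Output: [0, 2, 1, 2, 2, 2, 0, 2, 3, 2, 2, 0]


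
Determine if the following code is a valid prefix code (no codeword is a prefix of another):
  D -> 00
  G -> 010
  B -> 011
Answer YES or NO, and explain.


Checking each pair (does one codeword prefix another?):
  D='00' vs G='010': no prefix
  D='00' vs B='011': no prefix
  G='010' vs D='00': no prefix
  G='010' vs B='011': no prefix
  B='011' vs D='00': no prefix
  B='011' vs G='010': no prefix
No violation found over all pairs.

YES -- this is a valid prefix code. No codeword is a prefix of any other codeword.


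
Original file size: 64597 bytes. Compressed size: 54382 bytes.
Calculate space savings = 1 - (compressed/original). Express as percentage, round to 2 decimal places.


ratio = compressed/original = 54382/64597 = 0.841866
savings = 1 - ratio = 1 - 0.841866 = 0.158134
as a percentage: 0.158134 * 100 = 15.81%

Space savings = 1 - 54382/64597 = 15.81%


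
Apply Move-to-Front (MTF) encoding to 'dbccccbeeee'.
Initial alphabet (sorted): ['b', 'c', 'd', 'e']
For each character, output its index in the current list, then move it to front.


MTF encoding:
'd': index 2 in ['b', 'c', 'd', 'e'] -> ['d', 'b', 'c', 'e']
'b': index 1 in ['d', 'b', 'c', 'e'] -> ['b', 'd', 'c', 'e']
'c': index 2 in ['b', 'd', 'c', 'e'] -> ['c', 'b', 'd', 'e']
'c': index 0 in ['c', 'b', 'd', 'e'] -> ['c', 'b', 'd', 'e']
'c': index 0 in ['c', 'b', 'd', 'e'] -> ['c', 'b', 'd', 'e']
'c': index 0 in ['c', 'b', 'd', 'e'] -> ['c', 'b', 'd', 'e']
'b': index 1 in ['c', 'b', 'd', 'e'] -> ['b', 'c', 'd', 'e']
'e': index 3 in ['b', 'c', 'd', 'e'] -> ['e', 'b', 'c', 'd']
'e': index 0 in ['e', 'b', 'c', 'd'] -> ['e', 'b', 'c', 'd']
'e': index 0 in ['e', 'b', 'c', 'd'] -> ['e', 'b', 'c', 'd']
'e': index 0 in ['e', 'b', 'c', 'd'] -> ['e', 'b', 'c', 'd']


Output: [2, 1, 2, 0, 0, 0, 1, 3, 0, 0, 0]


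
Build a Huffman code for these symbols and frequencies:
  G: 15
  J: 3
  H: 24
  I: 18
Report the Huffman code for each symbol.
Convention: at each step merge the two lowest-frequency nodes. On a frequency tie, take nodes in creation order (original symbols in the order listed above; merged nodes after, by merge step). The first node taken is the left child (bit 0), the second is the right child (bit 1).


Huffman tree construction:
Step 1: Merge J(3) + G(15) = 18
Step 2: Merge I(18) + (J+G)(18) = 36
Step 3: Merge H(24) + (I+(J+G))(36) = 60
Read each symbol's code off the tree from the root (left child = 0, right child = 1).

Codes:
  G: 111 (length 3)
  J: 110 (length 3)
  H: 0 (length 1)
  I: 10 (length 2)
Average code length: 114/60 = 1.9000 bits/symbol


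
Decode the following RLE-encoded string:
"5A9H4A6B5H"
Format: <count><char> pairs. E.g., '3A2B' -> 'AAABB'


Expanding each <count><char> pair:
  5A -> 'AAAAA'
  9H -> 'HHHHHHHHH'
  4A -> 'AAAA'
  6B -> 'BBBBBB'
  5H -> 'HHHHH'

Decoded = AAAAAHHHHHHHHHAAAABBBBBBHHHHH


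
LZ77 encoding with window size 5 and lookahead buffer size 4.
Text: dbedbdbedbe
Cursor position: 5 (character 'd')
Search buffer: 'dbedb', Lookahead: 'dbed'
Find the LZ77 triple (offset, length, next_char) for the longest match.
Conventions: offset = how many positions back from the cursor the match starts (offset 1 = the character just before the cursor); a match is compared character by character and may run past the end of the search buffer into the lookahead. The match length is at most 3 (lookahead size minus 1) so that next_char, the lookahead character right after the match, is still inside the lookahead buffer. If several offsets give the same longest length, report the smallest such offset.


Try each offset into the search buffer:
  offset=1 (pos 4, char 'b'): match length 0
  offset=2 (pos 3, char 'd'): match length 2
  offset=3 (pos 2, char 'e'): match length 0
  offset=4 (pos 1, char 'b'): match length 0
  offset=5 (pos 0, char 'd'): match length 3
Longest match has length 3 at offset 5.
next_char = character at position 5 + 3 = 8 -> 'd'

Best match: offset=5, length=3 (matching 'dbe' starting at position 0)
LZ77 triple: (5, 3, 'd')


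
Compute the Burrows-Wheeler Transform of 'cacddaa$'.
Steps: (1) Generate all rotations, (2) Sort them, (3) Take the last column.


Rotations (sorted):
  0: $cacddaa -> last char: a
  1: a$cacdda -> last char: a
  2: aa$cacdd -> last char: d
  3: acddaa$c -> last char: c
  4: cacddaa$ -> last char: $
  5: cddaa$ca -> last char: a
  6: daa$cacd -> last char: d
  7: ddaa$cac -> last char: c


BWT = aadc$adc


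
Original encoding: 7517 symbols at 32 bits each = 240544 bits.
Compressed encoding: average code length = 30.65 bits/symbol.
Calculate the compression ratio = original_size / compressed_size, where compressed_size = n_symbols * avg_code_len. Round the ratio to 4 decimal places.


original_size = n_symbols * orig_bits = 7517 * 32 = 240544 bits
compressed_size = n_symbols * avg_code_len = 7517 * 30.65 = 230396.05 bits
ratio = original_size / compressed_size = 240544 / 230396.05 = 1.044

Compression ratio = 1.044


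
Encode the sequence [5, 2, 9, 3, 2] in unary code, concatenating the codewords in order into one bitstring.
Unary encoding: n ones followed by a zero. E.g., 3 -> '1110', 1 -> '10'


Encode each number as n ones followed by a terminating 0:
  5 -> 111110 (6 bits)
  2 -> 110 (3 bits)
  9 -> 1111111110 (10 bits)
  3 -> 1110 (4 bits)
  2 -> 110 (3 bits)
Total length = 6 + 3 + 10 + 4 + 3 = 26 bits.

Unary([5, 2, 9, 3, 2]) = 11111011011111111101110110 (26 bits)


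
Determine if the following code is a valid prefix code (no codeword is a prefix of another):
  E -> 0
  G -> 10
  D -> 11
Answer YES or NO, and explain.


Checking each pair (does one codeword prefix another?):
  E='0' vs G='10': no prefix
  E='0' vs D='11': no prefix
  G='10' vs E='0': no prefix
  G='10' vs D='11': no prefix
  D='11' vs E='0': no prefix
  D='11' vs G='10': no prefix
No violation found over all pairs.

YES -- this is a valid prefix code. No codeword is a prefix of any other codeword.


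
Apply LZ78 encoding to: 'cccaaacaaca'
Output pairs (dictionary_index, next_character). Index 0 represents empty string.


LZ78 encoding steps:
Dictionary: {0: ''}
Step 1: w='' (idx 0), next='c' -> output (0, 'c'), add 'c' as idx 1
Step 2: w='c' (idx 1), next='c' -> output (1, 'c'), add 'cc' as idx 2
Step 3: w='' (idx 0), next='a' -> output (0, 'a'), add 'a' as idx 3
Step 4: w='a' (idx 3), next='a' -> output (3, 'a'), add 'aa' as idx 4
Step 5: w='c' (idx 1), next='a' -> output (1, 'a'), add 'ca' as idx 5
Step 6: w='a' (idx 3), next='c' -> output (3, 'c'), add 'ac' as idx 6
Step 7: w='a' (idx 3), end of input -> output (3, '')


Encoded: [(0, 'c'), (1, 'c'), (0, 'a'), (3, 'a'), (1, 'a'), (3, 'c'), (3, '')]


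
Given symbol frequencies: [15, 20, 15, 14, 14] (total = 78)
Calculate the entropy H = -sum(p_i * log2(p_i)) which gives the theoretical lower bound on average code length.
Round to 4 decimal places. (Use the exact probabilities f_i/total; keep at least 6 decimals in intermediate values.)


Per-symbol terms -p_i * log2(p_i) with p_i = f_i/78:
  p = 15/78 = 0.192308: log2(p) = -2.378512, -p*log2(p) = 0.457406
  p = 20/78 = 0.256410: log2(p) = -1.963474, -p*log2(p) = 0.503455
  p = 15/78 = 0.192308: log2(p) = -2.378512, -p*log2(p) = 0.457406
  p = 14/78 = 0.179487: log2(p) = -2.478047, -p*log2(p) = 0.444778
  p = 14/78 = 0.179487: log2(p) = -2.478047, -p*log2(p) = 0.444778
H = 0.457406 + 0.503455 + 0.457406 + 0.444778 + 0.444778 = 2.307823

H = 2.3078 bits/symbol


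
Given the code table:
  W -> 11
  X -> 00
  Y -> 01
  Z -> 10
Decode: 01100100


Decoding:
01 -> Y
10 -> Z
01 -> Y
00 -> X


Result: YZYX


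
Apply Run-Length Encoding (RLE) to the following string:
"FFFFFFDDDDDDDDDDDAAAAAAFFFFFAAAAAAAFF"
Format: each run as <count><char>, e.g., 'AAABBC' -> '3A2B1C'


Scanning runs left to right:
  i=0: run of 'F' x 6 -> '6F'
  i=6: run of 'D' x 11 -> '11D'
  i=17: run of 'A' x 6 -> '6A'
  i=23: run of 'F' x 5 -> '5F'
  i=28: run of 'A' x 7 -> '7A'
  i=35: run of 'F' x 2 -> '2F'

RLE = 6F11D6A5F7A2F


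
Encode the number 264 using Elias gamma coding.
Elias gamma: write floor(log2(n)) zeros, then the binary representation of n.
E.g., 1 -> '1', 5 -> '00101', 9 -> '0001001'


num_bits = floor(log2(264)) + 1 = 9
leading_zeros = num_bits - 1 = 8
binary(264) = 100001000

Elias gamma(264) = '00000000' + '100001000' = 00000000100001000 (17 bits)


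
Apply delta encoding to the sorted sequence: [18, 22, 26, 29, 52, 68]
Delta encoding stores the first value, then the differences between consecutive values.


First value: 18
Deltas:
  22 - 18 = 4
  26 - 22 = 4
  29 - 26 = 3
  52 - 29 = 23
  68 - 52 = 16


Delta encoded: [18, 4, 4, 3, 23, 16]


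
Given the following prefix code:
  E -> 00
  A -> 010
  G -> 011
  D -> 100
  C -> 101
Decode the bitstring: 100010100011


Decoding step by step:
Bits 100 -> D
Bits 010 -> A
Bits 100 -> D
Bits 011 -> G


Decoded message: DADG


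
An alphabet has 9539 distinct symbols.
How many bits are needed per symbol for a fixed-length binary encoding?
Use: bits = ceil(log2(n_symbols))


log2(9539) = 13.2196
Bracket: 2^13 = 8192 < 9539 <= 2^14 = 16384
So ceil(log2(9539)) = 14

bits = ceil(log2(9539)) = ceil(13.2196) = 14 bits


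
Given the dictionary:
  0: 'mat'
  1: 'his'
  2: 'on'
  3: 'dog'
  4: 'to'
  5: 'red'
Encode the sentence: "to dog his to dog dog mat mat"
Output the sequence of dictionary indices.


Look up each word in the dictionary:
  'to' -> 4
  'dog' -> 3
  'his' -> 1
  'to' -> 4
  'dog' -> 3
  'dog' -> 3
  'mat' -> 0
  'mat' -> 0

Encoded: [4, 3, 1, 4, 3, 3, 0, 0]


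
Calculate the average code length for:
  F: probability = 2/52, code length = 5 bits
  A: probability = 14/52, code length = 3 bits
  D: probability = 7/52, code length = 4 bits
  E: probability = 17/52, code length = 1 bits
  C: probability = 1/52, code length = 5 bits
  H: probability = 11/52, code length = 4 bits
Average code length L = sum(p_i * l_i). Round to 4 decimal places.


Weighted contributions p_i * l_i:
  F: (2/52) * 5 = 10/52
  A: (14/52) * 3 = 42/52
  D: (7/52) * 4 = 28/52
  E: (17/52) * 1 = 17/52
  C: (1/52) * 5 = 5/52
  H: (11/52) * 4 = 44/52
Sum = (10 + 42 + 28 + 17 + 5 + 44)/52 = 146/52

L = 146/52 = 2.8077 bits/symbol


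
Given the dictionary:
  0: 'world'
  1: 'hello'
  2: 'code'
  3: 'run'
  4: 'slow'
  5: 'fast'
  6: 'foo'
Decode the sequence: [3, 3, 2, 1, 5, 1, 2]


Look up each index in the dictionary:
  3 -> 'run'
  3 -> 'run'
  2 -> 'code'
  1 -> 'hello'
  5 -> 'fast'
  1 -> 'hello'
  2 -> 'code'

Decoded: "run run code hello fast hello code"


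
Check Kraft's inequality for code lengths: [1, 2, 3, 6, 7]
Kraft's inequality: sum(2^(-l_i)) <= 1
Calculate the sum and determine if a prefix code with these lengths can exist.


Sum = 2^(-1) + 2^(-2) + 2^(-3) + 2^(-6) + 2^(-7)
    = 0.5 + 0.25 + 0.125 + 0.015625 + 0.0078125
    = 115/128 = 0.8984375
Since 0.8984375 <= 1, Kraft's inequality IS satisfied.
A prefix code with these lengths CAN exist.

Kraft sum = 0.8984375. Satisfied.


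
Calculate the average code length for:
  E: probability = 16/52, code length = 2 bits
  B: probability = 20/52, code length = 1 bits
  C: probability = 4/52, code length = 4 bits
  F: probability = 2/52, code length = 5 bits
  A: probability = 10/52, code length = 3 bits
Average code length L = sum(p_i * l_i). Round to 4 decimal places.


Weighted contributions p_i * l_i:
  E: (16/52) * 2 = 32/52
  B: (20/52) * 1 = 20/52
  C: (4/52) * 4 = 16/52
  F: (2/52) * 5 = 10/52
  A: (10/52) * 3 = 30/52
Sum = (32 + 20 + 16 + 10 + 30)/52 = 108/52

L = 108/52 = 2.0769 bits/symbol


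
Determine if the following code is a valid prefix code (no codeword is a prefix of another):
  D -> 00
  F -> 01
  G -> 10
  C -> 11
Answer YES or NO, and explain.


Checking each pair (does one codeword prefix another?):
  D='00' vs F='01': no prefix
  D='00' vs G='10': no prefix
  D='00' vs C='11': no prefix
  F='01' vs D='00': no prefix
  F='01' vs G='10': no prefix
  F='01' vs C='11': no prefix
  G='10' vs D='00': no prefix
  G='10' vs F='01': no prefix
  G='10' vs C='11': no prefix
  C='11' vs D='00': no prefix
  C='11' vs F='01': no prefix
  C='11' vs G='10': no prefix
No violation found over all pairs.

YES -- this is a valid prefix code. No codeword is a prefix of any other codeword.


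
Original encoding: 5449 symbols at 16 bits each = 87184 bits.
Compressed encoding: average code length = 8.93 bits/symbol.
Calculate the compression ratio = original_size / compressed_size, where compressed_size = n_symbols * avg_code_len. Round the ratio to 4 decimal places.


original_size = n_symbols * orig_bits = 5449 * 16 = 87184 bits
compressed_size = n_symbols * avg_code_len = 5449 * 8.93 = 48659.57 bits
ratio = original_size / compressed_size = 87184 / 48659.57 = 1.7917

Compression ratio = 1.7917


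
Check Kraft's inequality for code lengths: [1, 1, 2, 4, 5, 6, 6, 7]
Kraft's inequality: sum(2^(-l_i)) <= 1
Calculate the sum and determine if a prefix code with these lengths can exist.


Sum = 2^(-1) + 2^(-1) + 2^(-2) + 2^(-4) + 2^(-5) + 2^(-6) + 2^(-6) + 2^(-7)
    = 0.5 + 0.5 + 0.25 + 0.0625 + 0.03125 + 0.015625 + 0.015625 + 0.0078125
    = 177/128 = 1.3828125
Since 1.3828125 > 1, Kraft's inequality is NOT satisfied.
A prefix code with these lengths CANNOT exist.

Kraft sum = 1.3828125. Not satisfied.


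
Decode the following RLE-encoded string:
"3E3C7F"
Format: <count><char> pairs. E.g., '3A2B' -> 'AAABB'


Expanding each <count><char> pair:
  3E -> 'EEE'
  3C -> 'CCC'
  7F -> 'FFFFFFF'

Decoded = EEECCCFFFFFFF


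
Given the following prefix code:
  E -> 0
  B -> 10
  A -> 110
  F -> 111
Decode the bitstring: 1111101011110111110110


Decoding step by step:
Bits 111 -> F
Bits 110 -> A
Bits 10 -> B
Bits 111 -> F
Bits 10 -> B
Bits 111 -> F
Bits 110 -> A
Bits 110 -> A


Decoded message: FABFBFAA


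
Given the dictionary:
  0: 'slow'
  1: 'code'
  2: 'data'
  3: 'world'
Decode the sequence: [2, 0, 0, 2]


Look up each index in the dictionary:
  2 -> 'data'
  0 -> 'slow'
  0 -> 'slow'
  2 -> 'data'

Decoded: "data slow slow data"


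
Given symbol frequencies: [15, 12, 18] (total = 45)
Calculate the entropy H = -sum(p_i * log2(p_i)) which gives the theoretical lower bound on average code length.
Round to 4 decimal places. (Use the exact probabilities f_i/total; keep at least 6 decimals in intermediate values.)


Per-symbol terms -p_i * log2(p_i) with p_i = f_i/45:
  p = 15/45 = 0.333333: log2(p) = -1.584963, -p*log2(p) = 0.528321
  p = 12/45 = 0.266667: log2(p) = -1.906891, -p*log2(p) = 0.508504
  p = 18/45 = 0.400000: log2(p) = -1.321928, -p*log2(p) = 0.528771
H = 0.528321 + 0.508504 + 0.528771 = 1.565596

H = 1.5656 bits/symbol


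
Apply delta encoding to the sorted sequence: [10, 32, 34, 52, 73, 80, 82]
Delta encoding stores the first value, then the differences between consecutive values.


First value: 10
Deltas:
  32 - 10 = 22
  34 - 32 = 2
  52 - 34 = 18
  73 - 52 = 21
  80 - 73 = 7
  82 - 80 = 2


Delta encoded: [10, 22, 2, 18, 21, 7, 2]


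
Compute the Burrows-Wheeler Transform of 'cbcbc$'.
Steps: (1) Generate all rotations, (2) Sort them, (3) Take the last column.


Rotations (sorted):
  0: $cbcbc -> last char: c
  1: bc$cbc -> last char: c
  2: bcbc$c -> last char: c
  3: c$cbcb -> last char: b
  4: cbc$cb -> last char: b
  5: cbcbc$ -> last char: $


BWT = cccbb$


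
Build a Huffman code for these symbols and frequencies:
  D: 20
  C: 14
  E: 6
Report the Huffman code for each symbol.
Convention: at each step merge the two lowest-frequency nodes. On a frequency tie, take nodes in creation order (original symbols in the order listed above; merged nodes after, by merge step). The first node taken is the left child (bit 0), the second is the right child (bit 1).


Huffman tree construction:
Step 1: Merge E(6) + C(14) = 20
Step 2: Merge D(20) + (E+C)(20) = 40
Read each symbol's code off the tree from the root (left child = 0, right child = 1).

Codes:
  D: 0 (length 1)
  C: 11 (length 2)
  E: 10 (length 2)
Average code length: 60/40 = 1.5000 bits/symbol


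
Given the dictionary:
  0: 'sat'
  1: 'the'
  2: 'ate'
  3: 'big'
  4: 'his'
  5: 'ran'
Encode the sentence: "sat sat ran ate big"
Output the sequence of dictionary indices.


Look up each word in the dictionary:
  'sat' -> 0
  'sat' -> 0
  'ran' -> 5
  'ate' -> 2
  'big' -> 3

Encoded: [0, 0, 5, 2, 3]


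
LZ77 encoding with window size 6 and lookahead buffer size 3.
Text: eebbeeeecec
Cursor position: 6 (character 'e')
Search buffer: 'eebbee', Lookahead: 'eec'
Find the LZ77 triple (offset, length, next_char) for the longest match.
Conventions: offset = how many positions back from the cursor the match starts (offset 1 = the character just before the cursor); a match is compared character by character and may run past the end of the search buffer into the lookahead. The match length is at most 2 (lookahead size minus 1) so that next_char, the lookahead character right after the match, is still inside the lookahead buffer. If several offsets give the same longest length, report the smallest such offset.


Try each offset into the search buffer:
  offset=1 (pos 5, char 'e'): match length 2
  offset=2 (pos 4, char 'e'): match length 2
  offset=3 (pos 3, char 'b'): match length 0
  offset=4 (pos 2, char 'b'): match length 0
  offset=5 (pos 1, char 'e'): match length 1
  offset=6 (pos 0, char 'e'): match length 2
Longest match has length 2, found at offsets 1, 2, 6; take the smallest, offset 1.
next_char = character at position 6 + 2 = 8 -> 'c'

Best match: offset=1, length=2 (matching 'ee' starting at position 5)
LZ77 triple: (1, 2, 'c')


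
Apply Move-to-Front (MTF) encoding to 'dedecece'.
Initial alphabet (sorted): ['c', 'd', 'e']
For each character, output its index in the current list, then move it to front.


MTF encoding:
'd': index 1 in ['c', 'd', 'e'] -> ['d', 'c', 'e']
'e': index 2 in ['d', 'c', 'e'] -> ['e', 'd', 'c']
'd': index 1 in ['e', 'd', 'c'] -> ['d', 'e', 'c']
'e': index 1 in ['d', 'e', 'c'] -> ['e', 'd', 'c']
'c': index 2 in ['e', 'd', 'c'] -> ['c', 'e', 'd']
'e': index 1 in ['c', 'e', 'd'] -> ['e', 'c', 'd']
'c': index 1 in ['e', 'c', 'd'] -> ['c', 'e', 'd']
'e': index 1 in ['c', 'e', 'd'] -> ['e', 'c', 'd']


Output: [1, 2, 1, 1, 2, 1, 1, 1]


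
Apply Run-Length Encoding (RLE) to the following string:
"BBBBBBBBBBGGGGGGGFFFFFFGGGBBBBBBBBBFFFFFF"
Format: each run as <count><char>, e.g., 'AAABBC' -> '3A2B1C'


Scanning runs left to right:
  i=0: run of 'B' x 10 -> '10B'
  i=10: run of 'G' x 7 -> '7G'
  i=17: run of 'F' x 6 -> '6F'
  i=23: run of 'G' x 3 -> '3G'
  i=26: run of 'B' x 9 -> '9B'
  i=35: run of 'F' x 6 -> '6F'

RLE = 10B7G6F3G9B6F


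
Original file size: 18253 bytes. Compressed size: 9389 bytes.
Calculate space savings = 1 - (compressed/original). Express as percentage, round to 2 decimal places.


ratio = compressed/original = 9389/18253 = 0.514381
savings = 1 - ratio = 1 - 0.514381 = 0.485619
as a percentage: 0.485619 * 100 = 48.56%

Space savings = 1 - 9389/18253 = 48.56%


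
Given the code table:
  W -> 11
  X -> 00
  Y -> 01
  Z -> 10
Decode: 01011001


Decoding:
01 -> Y
01 -> Y
10 -> Z
01 -> Y


Result: YYZY


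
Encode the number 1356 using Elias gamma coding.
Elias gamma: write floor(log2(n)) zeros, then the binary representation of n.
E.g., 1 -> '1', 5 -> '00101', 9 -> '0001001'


num_bits = floor(log2(1356)) + 1 = 11
leading_zeros = num_bits - 1 = 10
binary(1356) = 10101001100

Elias gamma(1356) = '0000000000' + '10101001100' = 000000000010101001100 (21 bits)


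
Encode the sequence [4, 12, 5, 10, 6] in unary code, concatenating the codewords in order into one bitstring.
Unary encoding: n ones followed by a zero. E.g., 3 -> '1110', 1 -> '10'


Encode each number as n ones followed by a terminating 0:
  4 -> 11110 (5 bits)
  12 -> 1111111111110 (13 bits)
  5 -> 111110 (6 bits)
  10 -> 11111111110 (11 bits)
  6 -> 1111110 (7 bits)
Total length = 5 + 13 + 6 + 11 + 7 = 42 bits.

Unary([4, 12, 5, 10, 6]) = 111101111111111110111110111111111101111110 (42 bits)


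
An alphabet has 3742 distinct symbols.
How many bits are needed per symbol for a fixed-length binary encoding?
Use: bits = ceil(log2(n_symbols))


log2(3742) = 11.8696
Bracket: 2^11 = 2048 < 3742 <= 2^12 = 4096
So ceil(log2(3742)) = 12

bits = ceil(log2(3742)) = ceil(11.8696) = 12 bits


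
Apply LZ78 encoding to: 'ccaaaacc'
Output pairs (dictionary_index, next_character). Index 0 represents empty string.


LZ78 encoding steps:
Dictionary: {0: ''}
Step 1: w='' (idx 0), next='c' -> output (0, 'c'), add 'c' as idx 1
Step 2: w='c' (idx 1), next='a' -> output (1, 'a'), add 'ca' as idx 2
Step 3: w='' (idx 0), next='a' -> output (0, 'a'), add 'a' as idx 3
Step 4: w='a' (idx 3), next='a' -> output (3, 'a'), add 'aa' as idx 4
Step 5: w='c' (idx 1), next='c' -> output (1, 'c'), add 'cc' as idx 5


Encoded: [(0, 'c'), (1, 'a'), (0, 'a'), (3, 'a'), (1, 'c')]


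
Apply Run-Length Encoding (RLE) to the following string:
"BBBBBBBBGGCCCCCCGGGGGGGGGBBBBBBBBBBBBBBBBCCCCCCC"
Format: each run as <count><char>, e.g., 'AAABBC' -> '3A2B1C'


Scanning runs left to right:
  i=0: run of 'B' x 8 -> '8B'
  i=8: run of 'G' x 2 -> '2G'
  i=10: run of 'C' x 6 -> '6C'
  i=16: run of 'G' x 9 -> '9G'
  i=25: run of 'B' x 16 -> '16B'
  i=41: run of 'C' x 7 -> '7C'

RLE = 8B2G6C9G16B7C


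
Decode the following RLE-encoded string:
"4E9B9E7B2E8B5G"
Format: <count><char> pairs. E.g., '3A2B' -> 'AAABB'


Expanding each <count><char> pair:
  4E -> 'EEEE'
  9B -> 'BBBBBBBBB'
  9E -> 'EEEEEEEEE'
  7B -> 'BBBBBBB'
  2E -> 'EE'
  8B -> 'BBBBBBBB'
  5G -> 'GGGGG'

Decoded = EEEEBBBBBBBBBEEEEEEEEEBBBBBBBEEBBBBBBBBGGGGG


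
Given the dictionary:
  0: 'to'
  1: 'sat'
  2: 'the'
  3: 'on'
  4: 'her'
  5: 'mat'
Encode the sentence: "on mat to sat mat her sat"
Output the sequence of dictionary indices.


Look up each word in the dictionary:
  'on' -> 3
  'mat' -> 5
  'to' -> 0
  'sat' -> 1
  'mat' -> 5
  'her' -> 4
  'sat' -> 1

Encoded: [3, 5, 0, 1, 5, 4, 1]


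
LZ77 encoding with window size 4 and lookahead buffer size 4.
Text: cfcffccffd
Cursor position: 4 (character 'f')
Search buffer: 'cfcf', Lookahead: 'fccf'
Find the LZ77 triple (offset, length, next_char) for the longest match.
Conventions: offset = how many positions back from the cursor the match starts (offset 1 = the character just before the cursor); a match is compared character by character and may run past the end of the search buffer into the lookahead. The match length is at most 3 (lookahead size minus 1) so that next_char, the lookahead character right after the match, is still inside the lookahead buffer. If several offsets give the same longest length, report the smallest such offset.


Try each offset into the search buffer:
  offset=1 (pos 3, char 'f'): match length 1
  offset=2 (pos 2, char 'c'): match length 0
  offset=3 (pos 1, char 'f'): match length 2
  offset=4 (pos 0, char 'c'): match length 0
Longest match has length 2 at offset 3.
next_char = character at position 4 + 2 = 6 -> 'c'

Best match: offset=3, length=2 (matching 'fc' starting at position 1)
LZ77 triple: (3, 2, 'c')
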